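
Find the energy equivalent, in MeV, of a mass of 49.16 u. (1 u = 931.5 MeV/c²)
E = mc² = 45790 MeV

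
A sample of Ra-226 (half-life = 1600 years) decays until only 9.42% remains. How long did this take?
t = t½ × log₂(N₀/N) = 5453 years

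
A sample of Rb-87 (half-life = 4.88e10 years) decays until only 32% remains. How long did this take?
t = t½ × log₂(N₀/N) = 8.022e10 years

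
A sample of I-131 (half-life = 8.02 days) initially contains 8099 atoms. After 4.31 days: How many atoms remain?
N = N₀(1/2)^(t/t½) = 5580 atoms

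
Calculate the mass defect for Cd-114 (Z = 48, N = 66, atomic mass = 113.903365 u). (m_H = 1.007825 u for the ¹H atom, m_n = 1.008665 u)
Δm = Z·m_H + N·m_n − M = 1.044 u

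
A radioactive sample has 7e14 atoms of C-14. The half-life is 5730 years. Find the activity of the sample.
A = λN = 8.468e10 decays/year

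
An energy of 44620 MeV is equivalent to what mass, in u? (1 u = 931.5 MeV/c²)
m = E/c² = 47.9 u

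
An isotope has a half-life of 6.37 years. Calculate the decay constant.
λ = ln(2)/t½ = 0.1088 year⁻¹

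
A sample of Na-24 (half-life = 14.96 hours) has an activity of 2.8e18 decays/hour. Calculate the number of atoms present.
N = A/λ = 6.043e19 atoms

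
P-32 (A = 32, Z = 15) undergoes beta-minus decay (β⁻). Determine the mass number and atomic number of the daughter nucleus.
Daughter: A = 32, Z = 16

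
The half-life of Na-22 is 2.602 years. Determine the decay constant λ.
λ = ln(2)/t½ = 0.2664 year⁻¹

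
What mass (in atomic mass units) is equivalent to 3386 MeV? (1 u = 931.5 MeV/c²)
m = E/c² = 3.635 u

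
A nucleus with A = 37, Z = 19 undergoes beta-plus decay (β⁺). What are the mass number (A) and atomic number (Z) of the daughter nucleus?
Daughter: A = 37, Z = 18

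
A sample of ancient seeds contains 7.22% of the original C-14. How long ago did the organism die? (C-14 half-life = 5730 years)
Age = t½ × log₂(1/ratio) = 21730 years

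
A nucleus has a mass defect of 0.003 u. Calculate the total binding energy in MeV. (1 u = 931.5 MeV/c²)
B.E. = Δm × 931.5 = 2.795 MeV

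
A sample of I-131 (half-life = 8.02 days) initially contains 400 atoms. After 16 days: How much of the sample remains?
N = N₀(1/2)^(t/t½) = 100.3 atoms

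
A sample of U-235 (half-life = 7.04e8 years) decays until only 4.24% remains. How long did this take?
t = t½ × log₂(N₀/N) = 3.21e9 years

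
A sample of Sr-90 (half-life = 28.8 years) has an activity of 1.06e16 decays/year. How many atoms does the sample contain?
N = A/λ = 4.404e17 atoms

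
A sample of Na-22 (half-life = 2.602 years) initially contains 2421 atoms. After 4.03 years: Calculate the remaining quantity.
N = N₀(1/2)^(t/t½) = 827.5 atoms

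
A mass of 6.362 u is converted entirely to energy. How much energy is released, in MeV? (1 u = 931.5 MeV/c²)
E = mc² = 5926 MeV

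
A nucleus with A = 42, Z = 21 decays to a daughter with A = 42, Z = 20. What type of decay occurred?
ΔA = 0, ΔZ = -1 ⇒ beta-plus decay (β⁺) or electron capture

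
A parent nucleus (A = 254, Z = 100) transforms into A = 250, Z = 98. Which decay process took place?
ΔA = -4, ΔZ = -2 ⇒ alpha decay (α)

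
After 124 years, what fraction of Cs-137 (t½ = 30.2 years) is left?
N/N₀ = (1/2)^(t/t½) = 0.05807 = 5.81%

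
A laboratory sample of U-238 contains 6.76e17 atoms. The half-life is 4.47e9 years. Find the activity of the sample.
A = λN = 1.048e8 decays/year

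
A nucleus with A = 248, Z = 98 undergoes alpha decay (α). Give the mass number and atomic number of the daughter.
Daughter: A = 244, Z = 96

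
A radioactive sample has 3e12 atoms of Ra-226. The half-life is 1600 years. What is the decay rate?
A = λN = 1.3e9 decays/year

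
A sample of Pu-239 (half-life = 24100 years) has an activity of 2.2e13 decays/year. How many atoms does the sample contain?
N = A/λ = 7.649e17 atoms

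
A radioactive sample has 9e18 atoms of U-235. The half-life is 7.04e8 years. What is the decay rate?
A = λN = 8.861e9 decays/year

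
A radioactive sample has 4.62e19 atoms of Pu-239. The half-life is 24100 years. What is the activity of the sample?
A = λN = 1.329e15 decays/year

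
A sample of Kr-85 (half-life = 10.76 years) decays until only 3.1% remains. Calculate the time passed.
t = t½ × log₂(N₀/N) = 53.92 years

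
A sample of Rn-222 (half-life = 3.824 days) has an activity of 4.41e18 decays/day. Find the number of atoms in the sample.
N = A/λ = 2.433e19 atoms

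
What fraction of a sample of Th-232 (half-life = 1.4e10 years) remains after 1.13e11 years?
N/N₀ = (1/2)^(t/t½) = 0.003718 = 0.372%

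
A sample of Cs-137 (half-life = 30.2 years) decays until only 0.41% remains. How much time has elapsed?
t = t½ × log₂(N₀/N) = 239.5 years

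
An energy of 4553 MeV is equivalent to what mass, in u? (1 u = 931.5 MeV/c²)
m = E/c² = 4.888 u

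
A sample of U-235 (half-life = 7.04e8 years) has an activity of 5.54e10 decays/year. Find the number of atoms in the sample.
N = A/λ = 5.627e19 atoms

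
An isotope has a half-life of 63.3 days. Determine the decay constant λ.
λ = ln(2)/t½ = 0.01095 day⁻¹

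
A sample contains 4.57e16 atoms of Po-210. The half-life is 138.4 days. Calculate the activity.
A = λN = 2.289e14 decays/day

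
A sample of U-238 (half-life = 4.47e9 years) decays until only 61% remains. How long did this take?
t = t½ × log₂(N₀/N) = 3.188e9 years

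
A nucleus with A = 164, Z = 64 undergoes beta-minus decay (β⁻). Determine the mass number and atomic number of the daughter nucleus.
Daughter: A = 164, Z = 65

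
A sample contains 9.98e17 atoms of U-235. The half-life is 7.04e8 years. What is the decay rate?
A = λN = 9.826e8 decays/year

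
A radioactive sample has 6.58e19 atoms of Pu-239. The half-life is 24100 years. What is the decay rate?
A = λN = 1.892e15 decays/year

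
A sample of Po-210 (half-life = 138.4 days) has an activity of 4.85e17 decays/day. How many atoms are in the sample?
N = A/λ = 9.684e19 atoms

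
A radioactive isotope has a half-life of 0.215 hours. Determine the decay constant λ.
λ = ln(2)/t½ = 3.224 hour⁻¹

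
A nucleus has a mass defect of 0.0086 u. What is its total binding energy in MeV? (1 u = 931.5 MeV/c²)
B.E. = Δm × 931.5 = 8.011 MeV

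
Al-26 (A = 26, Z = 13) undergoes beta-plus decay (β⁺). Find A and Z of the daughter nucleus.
Daughter: A = 26, Z = 12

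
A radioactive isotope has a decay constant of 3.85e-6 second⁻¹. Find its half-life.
t½ = ln(2)/λ = 1.8e5 seconds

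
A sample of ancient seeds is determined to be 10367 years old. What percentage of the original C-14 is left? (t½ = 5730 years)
N/N₀ = (1/2)^(t/t½) = 0.2853 = 28.5%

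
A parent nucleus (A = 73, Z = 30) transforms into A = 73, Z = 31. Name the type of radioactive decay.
ΔA = 0, ΔZ = +1 ⇒ beta-minus decay (β⁻)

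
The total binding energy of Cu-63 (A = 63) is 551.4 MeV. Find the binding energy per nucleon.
B.E./A = 551.4/63 = 8.752 MeV/nucleon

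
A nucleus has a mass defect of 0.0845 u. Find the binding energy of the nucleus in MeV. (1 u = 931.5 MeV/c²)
B.E. = Δm × 931.5 = 78.71 MeV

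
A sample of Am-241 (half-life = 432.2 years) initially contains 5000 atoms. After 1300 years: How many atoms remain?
N = N₀(1/2)^(t/t½) = 621.6 atoms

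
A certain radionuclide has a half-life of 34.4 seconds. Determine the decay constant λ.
λ = ln(2)/t½ = 0.02015 second⁻¹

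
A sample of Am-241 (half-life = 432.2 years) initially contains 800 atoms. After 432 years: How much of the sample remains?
N = N₀(1/2)^(t/t½) = 400.1 atoms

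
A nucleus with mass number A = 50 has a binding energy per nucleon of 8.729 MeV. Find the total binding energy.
B.E. = 8.729 × 50 = 436.4 MeV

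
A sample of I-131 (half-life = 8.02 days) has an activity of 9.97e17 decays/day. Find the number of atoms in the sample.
N = A/λ = 1.154e19 atoms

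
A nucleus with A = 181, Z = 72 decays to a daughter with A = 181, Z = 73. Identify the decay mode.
ΔA = 0, ΔZ = +1 ⇒ beta-minus decay (β⁻)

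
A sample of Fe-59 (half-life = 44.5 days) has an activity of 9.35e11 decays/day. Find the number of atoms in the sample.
N = A/λ = 6.003e13 atoms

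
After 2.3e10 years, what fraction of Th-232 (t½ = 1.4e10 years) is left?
N/N₀ = (1/2)^(t/t½) = 0.3202 = 32%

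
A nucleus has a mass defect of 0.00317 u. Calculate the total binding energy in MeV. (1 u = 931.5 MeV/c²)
B.E. = Δm × 931.5 = 2.953 MeV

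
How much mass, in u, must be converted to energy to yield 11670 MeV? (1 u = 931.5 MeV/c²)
m = E/c² = 12.53 u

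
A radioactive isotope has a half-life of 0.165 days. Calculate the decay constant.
λ = ln(2)/t½ = 4.201 day⁻¹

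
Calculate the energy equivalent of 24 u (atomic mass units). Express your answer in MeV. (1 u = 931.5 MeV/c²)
E = mc² = 22360 MeV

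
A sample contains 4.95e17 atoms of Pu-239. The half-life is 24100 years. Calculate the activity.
A = λN = 1.424e13 decays/year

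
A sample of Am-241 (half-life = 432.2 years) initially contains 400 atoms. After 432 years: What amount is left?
N = N₀(1/2)^(t/t½) = 200.1 atoms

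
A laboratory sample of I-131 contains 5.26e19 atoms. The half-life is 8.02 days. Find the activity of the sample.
A = λN = 4.546e18 decays/day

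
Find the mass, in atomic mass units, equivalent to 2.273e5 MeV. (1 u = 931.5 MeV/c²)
m = E/c² = 244 u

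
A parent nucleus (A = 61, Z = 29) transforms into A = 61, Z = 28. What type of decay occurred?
ΔA = 0, ΔZ = -1 ⇒ beta-plus decay (β⁺) or electron capture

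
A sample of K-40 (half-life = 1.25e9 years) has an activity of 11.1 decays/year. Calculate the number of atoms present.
N = A/λ = 2.002e10 atoms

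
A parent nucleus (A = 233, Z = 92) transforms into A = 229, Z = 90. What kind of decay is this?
ΔA = -4, ΔZ = -2 ⇒ alpha decay (α)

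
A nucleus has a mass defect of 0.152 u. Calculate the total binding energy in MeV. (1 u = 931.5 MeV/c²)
B.E. = Δm × 931.5 = 141.6 MeV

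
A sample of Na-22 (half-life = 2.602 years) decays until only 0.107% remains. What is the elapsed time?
t = t½ × log₂(N₀/N) = 25.68 years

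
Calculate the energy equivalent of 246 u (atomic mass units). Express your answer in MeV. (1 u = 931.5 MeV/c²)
E = mc² = 2.291e5 MeV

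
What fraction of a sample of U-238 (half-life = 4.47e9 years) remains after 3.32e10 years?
N/N₀ = (1/2)^(t/t½) = 0.00581 = 0.581%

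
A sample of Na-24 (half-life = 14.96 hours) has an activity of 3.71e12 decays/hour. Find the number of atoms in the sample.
N = A/λ = 8.007e13 atoms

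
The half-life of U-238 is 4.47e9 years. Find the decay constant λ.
λ = ln(2)/t½ = 1.551e-10 year⁻¹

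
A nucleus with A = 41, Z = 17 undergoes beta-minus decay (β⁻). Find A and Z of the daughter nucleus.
Daughter: A = 41, Z = 18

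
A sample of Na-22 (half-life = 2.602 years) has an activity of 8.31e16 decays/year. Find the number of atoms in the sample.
N = A/λ = 3.119e17 atoms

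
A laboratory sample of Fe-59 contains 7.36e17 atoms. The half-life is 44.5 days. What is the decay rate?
A = λN = 1.146e16 decays/day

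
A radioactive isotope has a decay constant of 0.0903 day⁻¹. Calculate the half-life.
t½ = ln(2)/λ = 7.676 days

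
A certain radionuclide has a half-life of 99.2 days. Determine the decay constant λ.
λ = ln(2)/t½ = 0.006987 day⁻¹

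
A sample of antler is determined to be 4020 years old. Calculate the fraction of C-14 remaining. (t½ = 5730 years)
N/N₀ = (1/2)^(t/t½) = 0.6149 = 61.5%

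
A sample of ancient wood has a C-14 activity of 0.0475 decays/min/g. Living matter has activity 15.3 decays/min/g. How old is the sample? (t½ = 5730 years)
Age = t½ × log₂(A₀/A) = 47740 years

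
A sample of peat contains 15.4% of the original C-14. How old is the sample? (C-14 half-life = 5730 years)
Age = t½ × log₂(1/ratio) = 15470 years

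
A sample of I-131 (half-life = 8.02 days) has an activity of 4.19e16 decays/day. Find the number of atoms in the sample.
N = A/λ = 4.848e17 atoms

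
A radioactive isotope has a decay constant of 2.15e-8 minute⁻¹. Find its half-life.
t½ = ln(2)/λ = 3.224e7 minutes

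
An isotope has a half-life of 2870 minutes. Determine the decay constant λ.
λ = ln(2)/t½ = 2.415e-4 minute⁻¹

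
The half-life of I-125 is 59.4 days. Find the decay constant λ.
λ = ln(2)/t½ = 0.01167 day⁻¹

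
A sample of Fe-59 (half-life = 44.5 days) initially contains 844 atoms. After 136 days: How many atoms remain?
N = N₀(1/2)^(t/t½) = 101.5 atoms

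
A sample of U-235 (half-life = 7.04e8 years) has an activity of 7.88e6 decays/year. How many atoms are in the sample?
N = A/λ = 8.003e15 atoms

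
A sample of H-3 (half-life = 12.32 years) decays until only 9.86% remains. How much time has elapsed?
t = t½ × log₂(N₀/N) = 41.18 years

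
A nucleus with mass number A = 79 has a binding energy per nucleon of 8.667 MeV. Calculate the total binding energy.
B.E. = 8.667 × 79 = 684.7 MeV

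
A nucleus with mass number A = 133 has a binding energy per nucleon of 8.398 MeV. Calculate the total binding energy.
B.E. = 8.398 × 133 = 1117 MeV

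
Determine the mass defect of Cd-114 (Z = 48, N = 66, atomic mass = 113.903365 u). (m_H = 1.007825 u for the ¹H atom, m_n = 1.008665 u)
Δm = Z·m_H + N·m_n − M = 1.044 u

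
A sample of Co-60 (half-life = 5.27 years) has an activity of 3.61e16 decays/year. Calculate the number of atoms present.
N = A/λ = 2.745e17 atoms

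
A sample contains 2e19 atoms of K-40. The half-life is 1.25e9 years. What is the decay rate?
A = λN = 1.109e10 decays/year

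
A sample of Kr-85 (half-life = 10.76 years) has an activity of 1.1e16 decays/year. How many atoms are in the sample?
N = A/λ = 1.708e17 atoms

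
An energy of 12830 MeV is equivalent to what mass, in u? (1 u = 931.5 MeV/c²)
m = E/c² = 13.77 u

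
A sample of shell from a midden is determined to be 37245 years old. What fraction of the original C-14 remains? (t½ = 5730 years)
N/N₀ = (1/2)^(t/t½) = 0.01105 = 1.1%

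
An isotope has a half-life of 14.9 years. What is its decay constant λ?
λ = ln(2)/t½ = 0.04652 year⁻¹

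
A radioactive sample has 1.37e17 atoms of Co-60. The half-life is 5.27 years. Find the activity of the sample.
A = λN = 1.802e16 decays/year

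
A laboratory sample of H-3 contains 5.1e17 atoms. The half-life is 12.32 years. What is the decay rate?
A = λN = 2.869e16 decays/year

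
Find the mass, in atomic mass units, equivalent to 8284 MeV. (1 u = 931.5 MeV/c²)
m = E/c² = 8.893 u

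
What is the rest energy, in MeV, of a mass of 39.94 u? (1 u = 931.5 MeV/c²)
E = mc² = 37200 MeV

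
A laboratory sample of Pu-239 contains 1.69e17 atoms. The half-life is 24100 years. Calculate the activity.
A = λN = 4.861e12 decays/year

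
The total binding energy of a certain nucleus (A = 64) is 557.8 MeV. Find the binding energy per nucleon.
B.E./A = 557.8/64 = 8.716 MeV/nucleon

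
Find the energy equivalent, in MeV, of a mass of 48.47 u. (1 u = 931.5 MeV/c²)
E = mc² = 45150 MeV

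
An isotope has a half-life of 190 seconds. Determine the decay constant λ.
λ = ln(2)/t½ = 0.003648 second⁻¹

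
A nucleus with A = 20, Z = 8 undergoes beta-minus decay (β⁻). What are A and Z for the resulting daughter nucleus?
Daughter: A = 20, Z = 9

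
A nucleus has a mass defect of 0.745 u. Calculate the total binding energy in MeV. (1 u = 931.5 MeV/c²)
B.E. = Δm × 931.5 = 694 MeV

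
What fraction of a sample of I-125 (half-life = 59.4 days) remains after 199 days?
N/N₀ = (1/2)^(t/t½) = 0.09806 = 9.81%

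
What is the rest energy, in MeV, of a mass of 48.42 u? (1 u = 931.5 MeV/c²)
E = mc² = 45100 MeV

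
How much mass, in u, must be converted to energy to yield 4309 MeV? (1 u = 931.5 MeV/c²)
m = E/c² = 4.626 u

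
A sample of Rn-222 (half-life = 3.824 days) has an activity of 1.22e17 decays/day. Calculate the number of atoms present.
N = A/λ = 6.731e17 atoms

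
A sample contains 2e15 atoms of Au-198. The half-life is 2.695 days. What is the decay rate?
A = λN = 5.144e14 decays/day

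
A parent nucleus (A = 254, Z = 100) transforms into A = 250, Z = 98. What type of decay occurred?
ΔA = -4, ΔZ = -2 ⇒ alpha decay (α)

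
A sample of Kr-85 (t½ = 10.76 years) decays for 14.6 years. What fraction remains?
N/N₀ = (1/2)^(t/t½) = 0.3904 = 39%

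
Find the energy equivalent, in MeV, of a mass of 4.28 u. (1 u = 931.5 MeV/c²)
E = mc² = 3987 MeV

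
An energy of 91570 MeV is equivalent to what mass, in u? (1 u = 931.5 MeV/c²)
m = E/c² = 98.3 u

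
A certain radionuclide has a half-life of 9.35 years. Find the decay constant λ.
λ = ln(2)/t½ = 0.07413 year⁻¹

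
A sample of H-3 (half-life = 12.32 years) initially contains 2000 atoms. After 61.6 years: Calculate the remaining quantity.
N = N₀(1/2)^(t/t½) = 62.5 atoms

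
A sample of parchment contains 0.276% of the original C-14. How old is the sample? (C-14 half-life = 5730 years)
Age = t½ × log₂(1/ratio) = 48710 years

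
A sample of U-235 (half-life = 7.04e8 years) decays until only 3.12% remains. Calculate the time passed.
t = t½ × log₂(N₀/N) = 3.522e9 years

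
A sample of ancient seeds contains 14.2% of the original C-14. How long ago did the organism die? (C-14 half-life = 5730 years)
Age = t½ × log₂(1/ratio) = 16140 years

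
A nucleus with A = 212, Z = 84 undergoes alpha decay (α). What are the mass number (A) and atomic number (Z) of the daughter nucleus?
Daughter: A = 208, Z = 82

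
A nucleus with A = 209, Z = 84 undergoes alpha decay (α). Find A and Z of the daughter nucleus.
Daughter: A = 205, Z = 82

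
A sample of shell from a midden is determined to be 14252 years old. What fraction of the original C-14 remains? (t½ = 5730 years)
N/N₀ = (1/2)^(t/t½) = 0.1783 = 17.8%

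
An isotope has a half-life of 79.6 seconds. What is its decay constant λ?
λ = ln(2)/t½ = 0.008708 second⁻¹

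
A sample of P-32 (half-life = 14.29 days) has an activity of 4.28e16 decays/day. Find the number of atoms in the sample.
N = A/λ = 8.824e17 atoms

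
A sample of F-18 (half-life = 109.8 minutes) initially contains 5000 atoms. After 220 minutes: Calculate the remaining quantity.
N = N₀(1/2)^(t/t½) = 1247 atoms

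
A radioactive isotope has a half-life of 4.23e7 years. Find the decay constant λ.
λ = ln(2)/t½ = 1.639e-8 year⁻¹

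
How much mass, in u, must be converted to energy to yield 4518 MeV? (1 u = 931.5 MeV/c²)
m = E/c² = 4.85 u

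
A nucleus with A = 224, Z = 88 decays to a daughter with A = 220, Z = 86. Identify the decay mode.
ΔA = -4, ΔZ = -2 ⇒ alpha decay (α)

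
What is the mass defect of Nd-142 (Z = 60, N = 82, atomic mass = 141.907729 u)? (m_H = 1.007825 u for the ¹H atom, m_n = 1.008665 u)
Δm = Z·m_H + N·m_n − M = 1.272 u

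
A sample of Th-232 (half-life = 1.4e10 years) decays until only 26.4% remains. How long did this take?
t = t½ × log₂(N₀/N) = 2.69e10 years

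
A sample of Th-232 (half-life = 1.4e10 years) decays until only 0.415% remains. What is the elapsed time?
t = t½ × log₂(N₀/N) = 1.108e11 years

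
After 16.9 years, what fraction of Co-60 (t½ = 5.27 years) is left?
N/N₀ = (1/2)^(t/t½) = 0.1083 = 10.8%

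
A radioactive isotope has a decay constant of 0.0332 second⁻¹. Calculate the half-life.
t½ = ln(2)/λ = 20.88 seconds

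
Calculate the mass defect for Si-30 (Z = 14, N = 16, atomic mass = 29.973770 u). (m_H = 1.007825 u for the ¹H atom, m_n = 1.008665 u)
Δm = Z·m_H + N·m_n − M = 0.2744 u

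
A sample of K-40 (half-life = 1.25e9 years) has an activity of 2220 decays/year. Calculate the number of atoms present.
N = A/λ = 4.003e12 atoms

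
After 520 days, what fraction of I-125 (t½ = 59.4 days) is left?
N/N₀ = (1/2)^(t/t½) = 0.002316 = 0.232%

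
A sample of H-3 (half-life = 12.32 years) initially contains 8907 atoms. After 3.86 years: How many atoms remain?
N = N₀(1/2)^(t/t½) = 7168 atoms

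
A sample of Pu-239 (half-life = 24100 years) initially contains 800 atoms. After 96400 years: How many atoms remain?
N = N₀(1/2)^(t/t½) = 50 atoms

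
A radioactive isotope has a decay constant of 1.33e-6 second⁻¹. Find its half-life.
t½ = ln(2)/λ = 5.212e5 seconds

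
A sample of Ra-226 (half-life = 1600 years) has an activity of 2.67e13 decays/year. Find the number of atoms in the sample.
N = A/λ = 6.163e16 atoms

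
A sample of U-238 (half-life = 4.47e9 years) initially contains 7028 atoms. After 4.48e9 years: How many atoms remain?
N = N₀(1/2)^(t/t½) = 3509 atoms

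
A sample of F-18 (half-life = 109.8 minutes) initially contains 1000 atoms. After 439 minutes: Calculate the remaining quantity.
N = N₀(1/2)^(t/t½) = 62.58 atoms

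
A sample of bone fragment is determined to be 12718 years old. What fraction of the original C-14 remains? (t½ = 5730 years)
N/N₀ = (1/2)^(t/t½) = 0.2147 = 21.5%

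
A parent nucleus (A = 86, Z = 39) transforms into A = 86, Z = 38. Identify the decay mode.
ΔA = 0, ΔZ = -1 ⇒ beta-plus decay (β⁺) or electron capture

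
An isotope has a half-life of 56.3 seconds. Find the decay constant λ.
λ = ln(2)/t½ = 0.01231 second⁻¹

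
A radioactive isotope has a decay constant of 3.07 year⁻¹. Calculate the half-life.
t½ = ln(2)/λ = 0.2258 years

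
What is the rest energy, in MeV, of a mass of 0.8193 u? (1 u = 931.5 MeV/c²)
E = mc² = 763.2 MeV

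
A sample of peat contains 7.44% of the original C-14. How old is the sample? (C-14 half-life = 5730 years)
Age = t½ × log₂(1/ratio) = 21480 years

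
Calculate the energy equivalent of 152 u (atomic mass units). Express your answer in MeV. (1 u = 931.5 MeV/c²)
E = mc² = 1.416e5 MeV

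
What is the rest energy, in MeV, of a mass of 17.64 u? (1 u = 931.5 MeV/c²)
E = mc² = 16430 MeV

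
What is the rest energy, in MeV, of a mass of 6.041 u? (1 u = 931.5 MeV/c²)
E = mc² = 5627 MeV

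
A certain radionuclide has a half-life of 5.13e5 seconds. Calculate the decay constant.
λ = ln(2)/t½ = 1.351e-6 second⁻¹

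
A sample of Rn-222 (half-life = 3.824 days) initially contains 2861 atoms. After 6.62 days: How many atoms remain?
N = N₀(1/2)^(t/t½) = 861.8 atoms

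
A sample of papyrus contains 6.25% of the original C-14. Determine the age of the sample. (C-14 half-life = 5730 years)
Age = t½ × log₂(1/ratio) = 22920 years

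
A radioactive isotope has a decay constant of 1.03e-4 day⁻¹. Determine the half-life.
t½ = ln(2)/λ = 6730 days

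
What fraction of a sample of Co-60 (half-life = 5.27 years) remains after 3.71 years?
N/N₀ = (1/2)^(t/t½) = 0.6139 = 61.4%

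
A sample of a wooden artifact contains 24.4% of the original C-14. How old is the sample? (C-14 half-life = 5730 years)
Age = t½ × log₂(1/ratio) = 11660 years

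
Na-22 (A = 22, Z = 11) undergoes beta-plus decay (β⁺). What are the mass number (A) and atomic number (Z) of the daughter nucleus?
Daughter: A = 22, Z = 10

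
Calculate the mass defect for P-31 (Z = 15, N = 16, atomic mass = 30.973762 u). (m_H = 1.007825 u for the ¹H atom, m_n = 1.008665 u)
Δm = Z·m_H + N·m_n − M = 0.2823 u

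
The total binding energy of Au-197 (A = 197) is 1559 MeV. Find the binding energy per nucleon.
B.E./A = 1559/197 = 7.914 MeV/nucleon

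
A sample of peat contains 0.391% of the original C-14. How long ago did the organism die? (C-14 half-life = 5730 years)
Age = t½ × log₂(1/ratio) = 45830 years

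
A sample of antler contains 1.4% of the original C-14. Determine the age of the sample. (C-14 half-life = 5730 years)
Age = t½ × log₂(1/ratio) = 35290 years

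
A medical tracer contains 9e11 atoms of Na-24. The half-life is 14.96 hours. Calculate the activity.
A = λN = 4.17e10 decays/hour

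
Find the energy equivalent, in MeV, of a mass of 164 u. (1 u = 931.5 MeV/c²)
E = mc² = 1.528e5 MeV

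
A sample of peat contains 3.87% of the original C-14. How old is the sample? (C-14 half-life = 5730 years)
Age = t½ × log₂(1/ratio) = 26880 years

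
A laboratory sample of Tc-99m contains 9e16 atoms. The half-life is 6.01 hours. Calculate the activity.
A = λN = 1.038e16 decays/hour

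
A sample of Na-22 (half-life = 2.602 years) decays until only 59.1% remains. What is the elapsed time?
t = t½ × log₂(N₀/N) = 1.974 years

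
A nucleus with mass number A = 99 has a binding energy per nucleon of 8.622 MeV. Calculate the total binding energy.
B.E. = 8.622 × 99 = 853.6 MeV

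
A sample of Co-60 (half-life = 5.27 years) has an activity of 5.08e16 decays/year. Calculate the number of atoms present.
N = A/λ = 3.862e17 atoms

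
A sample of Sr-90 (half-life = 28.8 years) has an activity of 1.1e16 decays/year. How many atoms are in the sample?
N = A/λ = 4.57e17 atoms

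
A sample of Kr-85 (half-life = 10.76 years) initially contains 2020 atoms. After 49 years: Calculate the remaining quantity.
N = N₀(1/2)^(t/t½) = 86 atoms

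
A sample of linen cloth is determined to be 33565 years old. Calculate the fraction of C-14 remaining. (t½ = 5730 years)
N/N₀ = (1/2)^(t/t½) = 0.01724 = 1.72%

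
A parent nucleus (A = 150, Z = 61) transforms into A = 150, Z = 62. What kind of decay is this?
ΔA = 0, ΔZ = +1 ⇒ beta-minus decay (β⁻)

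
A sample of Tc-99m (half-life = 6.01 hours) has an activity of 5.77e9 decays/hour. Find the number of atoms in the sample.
N = A/λ = 5.003e10 atoms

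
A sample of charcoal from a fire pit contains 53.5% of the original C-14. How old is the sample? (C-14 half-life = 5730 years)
Age = t½ × log₂(1/ratio) = 5171 years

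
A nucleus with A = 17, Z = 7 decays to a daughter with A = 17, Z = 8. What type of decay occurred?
ΔA = 0, ΔZ = +1 ⇒ beta-minus decay (β⁻)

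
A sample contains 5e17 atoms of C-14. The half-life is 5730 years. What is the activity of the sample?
A = λN = 6.048e13 decays/year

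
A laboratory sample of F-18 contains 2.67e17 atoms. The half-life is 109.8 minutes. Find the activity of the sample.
A = λN = 1.686e15 decays/minute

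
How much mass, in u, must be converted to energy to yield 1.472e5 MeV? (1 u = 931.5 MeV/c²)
m = E/c² = 158 u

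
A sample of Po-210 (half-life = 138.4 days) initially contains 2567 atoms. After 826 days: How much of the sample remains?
N = N₀(1/2)^(t/t½) = 41 atoms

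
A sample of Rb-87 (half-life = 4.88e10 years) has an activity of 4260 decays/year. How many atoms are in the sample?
N = A/λ = 2.999e14 atoms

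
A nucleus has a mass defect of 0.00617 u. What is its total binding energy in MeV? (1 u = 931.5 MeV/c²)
B.E. = Δm × 931.5 = 5.747 MeV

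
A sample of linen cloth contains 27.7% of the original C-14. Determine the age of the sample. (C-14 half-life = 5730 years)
Age = t½ × log₂(1/ratio) = 10610 years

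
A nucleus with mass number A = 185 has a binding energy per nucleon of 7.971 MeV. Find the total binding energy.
B.E. = 7.971 × 185 = 1475 MeV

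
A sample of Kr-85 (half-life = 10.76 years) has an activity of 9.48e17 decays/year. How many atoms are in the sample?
N = A/λ = 1.472e19 atoms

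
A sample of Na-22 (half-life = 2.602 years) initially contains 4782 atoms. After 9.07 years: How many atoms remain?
N = N₀(1/2)^(t/t½) = 426.9 atoms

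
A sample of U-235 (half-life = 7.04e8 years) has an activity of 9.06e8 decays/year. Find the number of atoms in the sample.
N = A/λ = 9.202e17 atoms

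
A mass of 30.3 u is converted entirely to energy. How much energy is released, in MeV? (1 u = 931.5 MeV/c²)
E = mc² = 28220 MeV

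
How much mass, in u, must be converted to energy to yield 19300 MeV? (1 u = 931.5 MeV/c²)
m = E/c² = 20.72 u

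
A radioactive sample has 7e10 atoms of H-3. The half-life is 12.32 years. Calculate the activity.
A = λN = 3.938e9 decays/year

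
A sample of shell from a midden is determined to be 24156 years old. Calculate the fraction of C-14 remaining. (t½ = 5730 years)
N/N₀ = (1/2)^(t/t½) = 0.05382 = 5.38%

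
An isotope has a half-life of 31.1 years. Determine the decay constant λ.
λ = ln(2)/t½ = 0.02229 year⁻¹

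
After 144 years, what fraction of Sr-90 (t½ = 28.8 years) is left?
N/N₀ = (1/2)^(t/t½) = 0.03125 = 3.12%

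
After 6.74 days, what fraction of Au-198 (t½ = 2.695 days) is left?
N/N₀ = (1/2)^(t/t½) = 0.1767 = 17.7%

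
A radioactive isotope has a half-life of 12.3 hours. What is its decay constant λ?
λ = ln(2)/t½ = 0.05635 hour⁻¹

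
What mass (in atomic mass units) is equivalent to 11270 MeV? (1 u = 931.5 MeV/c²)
m = E/c² = 12.1 u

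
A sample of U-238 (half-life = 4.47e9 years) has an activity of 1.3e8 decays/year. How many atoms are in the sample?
N = A/λ = 8.384e17 atoms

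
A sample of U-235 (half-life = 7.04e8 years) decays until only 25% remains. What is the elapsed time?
t = t½ × log₂(N₀/N) = 1.408e9 years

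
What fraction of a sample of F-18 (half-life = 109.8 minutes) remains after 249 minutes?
N/N₀ = (1/2)^(t/t½) = 0.2077 = 20.8%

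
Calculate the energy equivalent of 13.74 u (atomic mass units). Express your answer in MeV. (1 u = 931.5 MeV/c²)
E = mc² = 12800 MeV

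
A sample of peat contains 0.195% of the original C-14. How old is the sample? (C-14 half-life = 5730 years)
Age = t½ × log₂(1/ratio) = 51580 years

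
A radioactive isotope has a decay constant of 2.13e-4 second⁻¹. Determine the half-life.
t½ = ln(2)/λ = 3254 seconds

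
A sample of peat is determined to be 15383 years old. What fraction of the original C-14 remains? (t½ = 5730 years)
N/N₀ = (1/2)^(t/t½) = 0.1555 = 15.6%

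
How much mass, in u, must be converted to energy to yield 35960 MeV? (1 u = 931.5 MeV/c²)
m = E/c² = 38.6 u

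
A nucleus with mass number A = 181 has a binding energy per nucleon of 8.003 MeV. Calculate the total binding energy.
B.E. = 8.003 × 181 = 1449 MeV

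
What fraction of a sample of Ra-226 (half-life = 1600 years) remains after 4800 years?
N/N₀ = (1/2)^(t/t½) = 0.125 = 12.5%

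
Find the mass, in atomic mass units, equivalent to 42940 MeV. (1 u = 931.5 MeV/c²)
m = E/c² = 46.1 u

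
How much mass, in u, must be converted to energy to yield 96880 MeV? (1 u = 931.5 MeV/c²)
m = E/c² = 104 u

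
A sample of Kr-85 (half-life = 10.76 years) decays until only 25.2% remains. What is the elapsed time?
t = t½ × log₂(N₀/N) = 21.4 years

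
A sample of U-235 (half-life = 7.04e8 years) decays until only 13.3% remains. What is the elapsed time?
t = t½ × log₂(N₀/N) = 2.049e9 years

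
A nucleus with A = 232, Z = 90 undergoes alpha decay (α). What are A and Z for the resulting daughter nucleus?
Daughter: A = 228, Z = 88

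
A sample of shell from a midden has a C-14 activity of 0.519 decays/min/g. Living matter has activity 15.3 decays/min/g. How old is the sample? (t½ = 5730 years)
Age = t½ × log₂(A₀/A) = 27970 years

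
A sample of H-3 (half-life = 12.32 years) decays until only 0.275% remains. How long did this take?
t = t½ × log₂(N₀/N) = 104.8 years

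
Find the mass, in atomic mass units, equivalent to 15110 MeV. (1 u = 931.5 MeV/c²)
m = E/c² = 16.22 u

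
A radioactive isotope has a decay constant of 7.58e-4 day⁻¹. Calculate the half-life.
t½ = ln(2)/λ = 914.4 days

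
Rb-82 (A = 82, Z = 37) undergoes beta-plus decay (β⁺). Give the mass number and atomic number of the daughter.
Daughter: A = 82, Z = 36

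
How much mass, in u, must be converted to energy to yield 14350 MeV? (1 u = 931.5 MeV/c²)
m = E/c² = 15.41 u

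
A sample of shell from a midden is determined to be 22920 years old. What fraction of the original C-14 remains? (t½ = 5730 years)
N/N₀ = (1/2)^(t/t½) = 0.0625 = 6.25%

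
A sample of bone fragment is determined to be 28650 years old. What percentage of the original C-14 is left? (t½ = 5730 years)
N/N₀ = (1/2)^(t/t½) = 0.03125 = 3.12%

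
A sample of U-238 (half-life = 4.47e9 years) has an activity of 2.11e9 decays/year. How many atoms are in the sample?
N = A/λ = 1.361e19 atoms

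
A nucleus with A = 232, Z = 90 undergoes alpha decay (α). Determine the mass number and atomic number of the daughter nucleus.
Daughter: A = 228, Z = 88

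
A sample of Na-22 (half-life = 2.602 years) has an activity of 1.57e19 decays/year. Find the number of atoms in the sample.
N = A/λ = 5.894e19 atoms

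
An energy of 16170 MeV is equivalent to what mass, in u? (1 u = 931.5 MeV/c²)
m = E/c² = 17.36 u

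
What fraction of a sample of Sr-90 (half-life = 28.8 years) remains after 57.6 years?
N/N₀ = (1/2)^(t/t½) = 0.25 = 25%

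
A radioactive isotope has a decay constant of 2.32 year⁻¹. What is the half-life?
t½ = ln(2)/λ = 0.2988 years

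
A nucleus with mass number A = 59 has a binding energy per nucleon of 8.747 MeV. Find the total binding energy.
B.E. = 8.747 × 59 = 516.1 MeV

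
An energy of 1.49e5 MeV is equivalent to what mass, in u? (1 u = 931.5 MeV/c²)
m = E/c² = 160 u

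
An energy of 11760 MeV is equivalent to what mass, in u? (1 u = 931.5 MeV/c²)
m = E/c² = 12.62 u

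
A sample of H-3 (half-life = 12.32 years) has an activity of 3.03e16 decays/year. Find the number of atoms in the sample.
N = A/λ = 5.386e17 atoms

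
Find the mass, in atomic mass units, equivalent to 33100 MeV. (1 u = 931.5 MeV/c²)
m = E/c² = 35.53 u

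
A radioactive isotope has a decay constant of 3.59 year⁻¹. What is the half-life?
t½ = ln(2)/λ = 0.1931 years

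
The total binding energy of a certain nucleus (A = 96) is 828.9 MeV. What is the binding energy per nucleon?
B.E./A = 828.9/96 = 8.634 MeV/nucleon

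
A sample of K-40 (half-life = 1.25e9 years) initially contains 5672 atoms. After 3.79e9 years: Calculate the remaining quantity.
N = N₀(1/2)^(t/t½) = 693.4 atoms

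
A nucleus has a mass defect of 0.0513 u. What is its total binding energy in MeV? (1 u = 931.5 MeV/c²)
B.E. = Δm × 931.5 = 47.79 MeV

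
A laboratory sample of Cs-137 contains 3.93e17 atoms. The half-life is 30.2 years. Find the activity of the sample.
A = λN = 9.02e15 decays/year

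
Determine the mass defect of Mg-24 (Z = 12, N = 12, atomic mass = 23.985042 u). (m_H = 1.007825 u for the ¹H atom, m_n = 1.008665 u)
Δm = Z·m_H + N·m_n − M = 0.2128 u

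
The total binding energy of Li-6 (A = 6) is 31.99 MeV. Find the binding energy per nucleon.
B.E./A = 31.99/6 = 5.332 MeV/nucleon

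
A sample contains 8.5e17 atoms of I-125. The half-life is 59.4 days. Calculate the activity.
A = λN = 9.919e15 decays/day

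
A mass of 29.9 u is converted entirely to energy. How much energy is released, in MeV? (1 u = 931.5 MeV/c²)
E = mc² = 27850 MeV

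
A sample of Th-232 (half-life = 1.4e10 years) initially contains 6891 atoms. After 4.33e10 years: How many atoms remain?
N = N₀(1/2)^(t/t½) = 807.7 atoms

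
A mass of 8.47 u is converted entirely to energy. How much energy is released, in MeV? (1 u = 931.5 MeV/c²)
E = mc² = 7890 MeV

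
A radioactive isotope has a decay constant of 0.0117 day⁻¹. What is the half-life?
t½ = ln(2)/λ = 59.24 days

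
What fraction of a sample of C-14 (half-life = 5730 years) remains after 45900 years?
N/N₀ = (1/2)^(t/t½) = 0.003878 = 0.388%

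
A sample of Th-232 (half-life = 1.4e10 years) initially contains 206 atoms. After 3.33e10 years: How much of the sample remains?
N = N₀(1/2)^(t/t½) = 39.61 atoms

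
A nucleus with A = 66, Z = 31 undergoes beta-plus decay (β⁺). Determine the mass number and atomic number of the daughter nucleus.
Daughter: A = 66, Z = 30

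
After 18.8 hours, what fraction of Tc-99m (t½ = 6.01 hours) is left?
N/N₀ = (1/2)^(t/t½) = 0.1144 = 11.4%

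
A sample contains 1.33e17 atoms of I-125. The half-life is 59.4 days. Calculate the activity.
A = λN = 1.552e15 decays/day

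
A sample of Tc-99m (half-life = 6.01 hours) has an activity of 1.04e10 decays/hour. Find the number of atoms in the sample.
N = A/λ = 9.017e10 atoms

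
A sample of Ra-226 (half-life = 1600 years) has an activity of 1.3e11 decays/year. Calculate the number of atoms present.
N = A/λ = 3.001e14 atoms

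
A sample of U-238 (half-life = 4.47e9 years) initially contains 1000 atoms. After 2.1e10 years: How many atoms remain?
N = N₀(1/2)^(t/t½) = 38.53 atoms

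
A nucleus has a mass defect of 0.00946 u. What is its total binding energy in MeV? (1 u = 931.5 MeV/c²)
B.E. = Δm × 931.5 = 8.812 MeV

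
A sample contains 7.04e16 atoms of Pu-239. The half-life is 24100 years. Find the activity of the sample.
A = λN = 2.025e12 decays/year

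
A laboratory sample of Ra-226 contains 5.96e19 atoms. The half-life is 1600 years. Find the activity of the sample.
A = λN = 2.582e16 decays/year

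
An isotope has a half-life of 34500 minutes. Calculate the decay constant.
λ = ln(2)/t½ = 2.009e-5 minute⁻¹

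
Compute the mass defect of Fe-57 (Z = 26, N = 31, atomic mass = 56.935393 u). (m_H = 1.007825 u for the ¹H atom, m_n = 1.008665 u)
Δm = Z·m_H + N·m_n − M = 0.5367 u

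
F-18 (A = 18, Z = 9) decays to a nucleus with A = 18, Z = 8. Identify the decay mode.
ΔA = 0, ΔZ = -1 ⇒ beta-plus decay (β⁺) or electron capture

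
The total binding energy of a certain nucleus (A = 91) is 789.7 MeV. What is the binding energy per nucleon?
B.E./A = 789.7/91 = 8.678 MeV/nucleon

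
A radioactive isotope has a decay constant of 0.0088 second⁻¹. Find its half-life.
t½ = ln(2)/λ = 78.77 seconds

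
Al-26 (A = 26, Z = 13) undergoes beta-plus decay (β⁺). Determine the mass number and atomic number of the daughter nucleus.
Daughter: A = 26, Z = 12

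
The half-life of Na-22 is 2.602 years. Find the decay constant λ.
λ = ln(2)/t½ = 0.2664 year⁻¹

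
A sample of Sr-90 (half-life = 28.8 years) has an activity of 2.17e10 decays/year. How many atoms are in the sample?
N = A/λ = 9.016e11 atoms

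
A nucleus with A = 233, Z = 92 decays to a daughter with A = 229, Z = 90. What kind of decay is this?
ΔA = -4, ΔZ = -2 ⇒ alpha decay (α)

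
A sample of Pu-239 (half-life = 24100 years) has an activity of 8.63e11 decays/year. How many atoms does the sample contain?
N = A/λ = 3.001e16 atoms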